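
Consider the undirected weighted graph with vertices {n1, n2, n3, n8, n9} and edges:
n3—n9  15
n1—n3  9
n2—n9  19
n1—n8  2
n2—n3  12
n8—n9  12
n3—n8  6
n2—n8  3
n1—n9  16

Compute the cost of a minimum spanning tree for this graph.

Prim's algorithm from n1:
Step 1: frontier [n1—n8 2, n1—n3 9, n1—n9 16] → take n1—n8 (2); add n8.
Step 2: frontier [n1—n3 9, n1—n9 16, n2—n8 3, n3—n8 6, n8—n9 12] → take n2—n8 (3); add n2.
Step 3: frontier [n1—n3 9, n1—n9 16, n2—n3 12, n2—n9 19, n3—n8 6, n8—n9 12] → take n3—n8 (6); add n3.
Step 4: frontier [n1—n9 16, n2—n9 19, n3—n9 15, n8—n9 12] → take n8—n9 (12); add n9.
MST edges: n1—n8, n2—n8, n3—n8, n8—n9; total weight 2+3+6+12 = 23.

23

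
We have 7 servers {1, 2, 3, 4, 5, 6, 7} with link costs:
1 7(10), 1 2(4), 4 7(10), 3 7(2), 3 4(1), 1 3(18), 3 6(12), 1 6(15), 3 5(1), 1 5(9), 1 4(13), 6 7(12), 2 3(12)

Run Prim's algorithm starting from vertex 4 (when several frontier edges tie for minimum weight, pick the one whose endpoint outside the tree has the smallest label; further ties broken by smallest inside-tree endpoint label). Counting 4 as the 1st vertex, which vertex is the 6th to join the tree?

2

Grow the tree from 4 using Prim:
Step 1: cheapest edge leaving the tree is 3 4 (1); add 3.
Step 2: cheapest edge leaving the tree is 3 5 (1); add 5.
Step 3: cheapest edge leaving the tree is 3 7 (2); add 7.
Step 4: cheapest edge leaving the tree is 1 5 (9); add 1.
Step 5: cheapest edge leaving the tree is 1 2 (4); add 2.
Step 6: cheapest edge leaving the tree is 3 6 (12); add 6.
Vertex order: 4, 3, 5, 7, 1, 2, 6. The 6th vertex is 2.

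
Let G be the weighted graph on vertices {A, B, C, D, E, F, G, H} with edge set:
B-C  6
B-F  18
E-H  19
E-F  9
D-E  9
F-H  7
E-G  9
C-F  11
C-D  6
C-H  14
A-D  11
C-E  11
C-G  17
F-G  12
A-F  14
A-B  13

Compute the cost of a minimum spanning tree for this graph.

Kruskal's algorithm — process edges by increasing weight (ties by edge label):
B-C (6): add — endpoints in different components.
C-D (6): add — endpoints in different components.
F-H (7): add — endpoints in different components.
D-E (9): add — endpoints in different components.
E-F (9): add — endpoints in different components.
E-G (9): add — endpoints in different components.
A-D (11): add — endpoints in different components.
MST edges: B-C, C-D, F-H, D-E, E-F, E-G, A-D; total weight 6+6+7+9+9+9+11 = 57.

57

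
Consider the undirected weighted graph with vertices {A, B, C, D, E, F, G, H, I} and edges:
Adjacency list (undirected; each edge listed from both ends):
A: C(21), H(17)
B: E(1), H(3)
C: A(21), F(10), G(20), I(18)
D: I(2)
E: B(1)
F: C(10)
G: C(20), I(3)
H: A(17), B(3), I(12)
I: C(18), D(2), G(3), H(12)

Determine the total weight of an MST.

Kruskal's algorithm — process edges by increasing weight (ties by edge label):
B-E (1): add — endpoints in different components.
D-I (2): add — endpoints in different components.
B-H (3): add — endpoints in different components.
G-I (3): add — endpoints in different components.
C-F (10): add — endpoints in different components.
H-I (12): add — endpoints in different components.
A-H (17): add — endpoints in different components.
C-I (18): add — endpoints in different components.
MST edges: B-E, D-I, B-H, G-I, C-F, H-I, A-H, C-I; total weight 1+2+3+3+10+12+17+18 = 66.

66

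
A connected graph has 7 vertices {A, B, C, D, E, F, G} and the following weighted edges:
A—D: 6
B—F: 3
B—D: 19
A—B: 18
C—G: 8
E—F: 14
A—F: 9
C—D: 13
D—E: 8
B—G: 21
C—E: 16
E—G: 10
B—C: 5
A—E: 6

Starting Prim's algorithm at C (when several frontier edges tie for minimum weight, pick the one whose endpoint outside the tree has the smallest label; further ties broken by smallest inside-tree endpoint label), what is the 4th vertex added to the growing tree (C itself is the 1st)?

Prim's algorithm from C:
Step 1: frontier [B—C 5, C—G 8, C—D 13, C—E 16] → take B—C (5); add B.
Step 2: frontier [B—F 3, A—B 18, B—D 19, B—G 21, C—G 8, C—D 13, C—E 16] → take B—F (3); add F.
Step 3: frontier [A—B 18, B—D 19, B—G 21, C—G 8, C—D 13, C—E 16, A—F 9, E—F 14] → take C—G (8); add G.
Step 4: frontier [A—B 18, B—D 19, C—D 13, C—E 16, A—F 9, E—F 14, E—G 10] → take A—F (9); add A.
Step 5: frontier [A—D 6, A—E 6, B—D 19, C—D 13, C—E 16, E—F 14, E—G 10] → take A—D (6); add D.
Step 6: frontier [A—E 6, C—E 16, D—E 8, E—F 14, E—G 10] → take A—E (6); add E.
Vertex order: C, B, F, G, A, D, E. The 4th vertex is G.

G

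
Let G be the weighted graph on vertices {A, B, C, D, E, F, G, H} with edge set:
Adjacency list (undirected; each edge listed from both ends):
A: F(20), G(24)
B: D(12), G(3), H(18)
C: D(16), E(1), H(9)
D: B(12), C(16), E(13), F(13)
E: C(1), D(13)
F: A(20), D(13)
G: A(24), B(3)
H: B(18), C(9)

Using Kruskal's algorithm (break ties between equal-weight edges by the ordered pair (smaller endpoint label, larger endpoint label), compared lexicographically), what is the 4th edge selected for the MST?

B-D

Kruskal: consider edges lightest-first.
C—E (1): add — endpoints in different components.
B—G (3): add — endpoints in different components.
C—H (9): add — endpoints in different components.
B—D (12): add — endpoints in different components.
D—E (13): add — endpoints in different components.
D—F (13): add — endpoints in different components.
C—D (16): skip — C and D already connected.
B—H (18): skip — B and H already connected.
A—F (20): add — endpoints in different components.
The 4th edge added is B—D.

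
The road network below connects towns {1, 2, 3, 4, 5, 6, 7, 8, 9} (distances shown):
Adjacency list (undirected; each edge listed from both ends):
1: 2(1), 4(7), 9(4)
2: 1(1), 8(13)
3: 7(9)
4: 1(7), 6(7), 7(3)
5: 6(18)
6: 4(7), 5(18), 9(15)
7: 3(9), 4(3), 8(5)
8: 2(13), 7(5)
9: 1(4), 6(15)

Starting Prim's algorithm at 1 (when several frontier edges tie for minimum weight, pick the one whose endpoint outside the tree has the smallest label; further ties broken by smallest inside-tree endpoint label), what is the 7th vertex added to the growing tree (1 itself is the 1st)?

6

Prim's algorithm from 1:
Step 1: cheapest edge leaving the tree is 1 2 (1); add 2.
Step 2: cheapest edge leaving the tree is 1 9 (4); add 9.
Step 3: cheapest edge leaving the tree is 1 4 (7); add 4.
Step 4: cheapest edge leaving the tree is 4 7 (3); add 7.
Step 5: cheapest edge leaving the tree is 7 8 (5); add 8.
Step 6: cheapest edge leaving the tree is 4 6 (7); add 6.
Step 7: cheapest edge leaving the tree is 3 7 (9); add 3.
Step 8: cheapest edge leaving the tree is 5 6 (18); add 5.
Vertex order: 1, 2, 9, 4, 7, 8, 6, 3, 5. The 7th vertex is 6.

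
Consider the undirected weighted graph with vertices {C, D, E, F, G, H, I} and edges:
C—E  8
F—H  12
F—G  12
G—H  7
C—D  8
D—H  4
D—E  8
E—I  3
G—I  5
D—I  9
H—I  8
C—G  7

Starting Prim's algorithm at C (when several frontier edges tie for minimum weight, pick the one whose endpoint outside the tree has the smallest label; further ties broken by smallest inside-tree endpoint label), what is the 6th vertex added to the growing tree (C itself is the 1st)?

D

Grow the tree from C using Prim:
Step 1: cheapest edge leaving the tree is C—G (7); add G.
Step 2: cheapest edge leaving the tree is G—I (5); add I.
Step 3: cheapest edge leaving the tree is E—I (3); add E.
Step 4: cheapest edge leaving the tree is G—H (7); add H.
Step 5: cheapest edge leaving the tree is D—H (4); add D.
Step 6: cheapest edge leaving the tree is F—G (12); add F.
Vertex order: C, G, I, E, H, D, F. The 6th vertex is D.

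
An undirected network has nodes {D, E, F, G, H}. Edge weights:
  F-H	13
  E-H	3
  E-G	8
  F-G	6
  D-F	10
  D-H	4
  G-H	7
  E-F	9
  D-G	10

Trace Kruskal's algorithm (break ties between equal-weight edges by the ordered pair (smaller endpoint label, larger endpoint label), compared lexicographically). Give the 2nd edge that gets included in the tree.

D-H

Sort edges by weight, then run Kruskal:
E-H (3): add — endpoints in different components.
D-H (4): add — endpoints in different components.
F-G (6): add — endpoints in different components.
G-H (7): add — endpoints in different components.
The 2nd edge added is D-H.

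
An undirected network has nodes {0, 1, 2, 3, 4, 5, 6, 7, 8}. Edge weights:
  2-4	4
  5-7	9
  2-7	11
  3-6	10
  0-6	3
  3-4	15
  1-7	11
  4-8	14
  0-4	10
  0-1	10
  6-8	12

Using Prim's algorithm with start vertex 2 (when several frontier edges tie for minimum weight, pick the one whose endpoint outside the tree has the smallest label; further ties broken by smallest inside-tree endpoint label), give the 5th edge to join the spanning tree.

3-6

Prim, starting at 2.
Step 1: cheapest edge leaving the tree is 2-4 (4); add 4.
Step 2: cheapest edge leaving the tree is 0-4 (10); add 0.
Step 3: cheapest edge leaving the tree is 0-6 (3); add 6.
Step 4: cheapest edge leaving the tree is 0-1 (10); add 1.
Step 5: cheapest edge leaving the tree is 3-6 (10); add 3.
Step 6: cheapest edge leaving the tree is 1-7 (11); add 7.
Step 7: cheapest edge leaving the tree is 5-7 (9); add 5.
Step 8: cheapest edge leaving the tree is 6-8 (12); add 8.
The 5th edge added is 3-6.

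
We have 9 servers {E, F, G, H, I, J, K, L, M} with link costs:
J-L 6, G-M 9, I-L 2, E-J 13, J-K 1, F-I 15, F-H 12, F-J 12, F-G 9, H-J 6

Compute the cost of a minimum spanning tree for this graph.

Kruskal: consider edges lightest-first.
J-K (1): add — endpoints in different components.
I-L (2): add — endpoints in different components.
H-J (6): add — endpoints in different components.
J-L (6): add — endpoints in different components.
F-G (9): add — endpoints in different components.
G-M (9): add — endpoints in different components.
F-H (12): add — endpoints in different components.
F-J (12): skip — F and J already connected.
E-J (13): add — endpoints in different components.
MST edges: J-K, I-L, H-J, J-L, F-G, G-M, F-H, E-J; total weight 1+2+6+6+9+9+12+13 = 58.

58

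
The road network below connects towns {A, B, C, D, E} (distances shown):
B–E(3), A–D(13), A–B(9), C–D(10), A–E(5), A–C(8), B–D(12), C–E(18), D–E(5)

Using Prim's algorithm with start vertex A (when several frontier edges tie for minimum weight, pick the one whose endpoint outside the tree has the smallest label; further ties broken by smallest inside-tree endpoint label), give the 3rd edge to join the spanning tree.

Prim's algorithm from A:
Step 1: cheapest edge leaving the tree is A–E (5); add E.
Step 2: cheapest edge leaving the tree is B–E (3); add B.
Step 3: cheapest edge leaving the tree is D–E (5); add D.
Step 4: cheapest edge leaving the tree is A–C (8); add C.
The 3rd edge added is D–E.

D-E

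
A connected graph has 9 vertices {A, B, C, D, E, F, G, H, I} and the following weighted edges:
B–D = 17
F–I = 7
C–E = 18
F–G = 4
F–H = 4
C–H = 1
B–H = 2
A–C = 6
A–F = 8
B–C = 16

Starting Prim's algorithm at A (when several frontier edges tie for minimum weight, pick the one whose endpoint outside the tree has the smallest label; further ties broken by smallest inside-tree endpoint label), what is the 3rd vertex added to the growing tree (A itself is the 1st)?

Grow the tree from A using Prim:
Step 1: cheapest edge leaving the tree is A–C (6); add C.
Step 2: cheapest edge leaving the tree is C–H (1); add H.
Step 3: cheapest edge leaving the tree is B–H (2); add B.
Step 4: cheapest edge leaving the tree is F–H (4); add F.
Step 5: cheapest edge leaving the tree is F–G (4); add G.
Step 6: cheapest edge leaving the tree is F–I (7); add I.
Step 7: cheapest edge leaving the tree is B–D (17); add D.
Step 8: cheapest edge leaving the tree is C–E (18); add E.
Vertex order: A, C, H, B, F, G, I, D, E. The 3rd vertex is H.

H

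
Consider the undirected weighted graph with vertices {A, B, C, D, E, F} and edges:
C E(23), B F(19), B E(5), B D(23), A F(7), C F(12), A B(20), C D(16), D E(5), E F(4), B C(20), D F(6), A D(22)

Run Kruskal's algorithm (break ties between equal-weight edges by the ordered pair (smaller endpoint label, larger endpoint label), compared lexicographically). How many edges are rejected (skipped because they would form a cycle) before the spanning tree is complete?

1

Kruskal: consider edges lightest-first.
E F (4): add. Components now {A} {B} {C} {D} {E,F}
B E (5): add. Components now {A} {B,E,F} {C} {D}
D E (5): add. Components now {A} {B,D,E,F} {C}
D F (6): skip — D and F already connected.
A F (7): add. Components now {A,B,D,E,F} {C}
C F (12): add. Components now {A,B,C,D,E,F}
Edges rejected before the tree was complete: 1.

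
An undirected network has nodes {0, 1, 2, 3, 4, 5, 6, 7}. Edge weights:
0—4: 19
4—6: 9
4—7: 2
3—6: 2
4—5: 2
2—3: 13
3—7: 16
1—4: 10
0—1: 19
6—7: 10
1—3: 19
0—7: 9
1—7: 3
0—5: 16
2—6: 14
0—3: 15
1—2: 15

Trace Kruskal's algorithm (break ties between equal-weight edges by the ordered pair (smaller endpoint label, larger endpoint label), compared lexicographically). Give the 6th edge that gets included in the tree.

Kruskal: consider edges lightest-first.
3—6 (2): add — endpoints in different components.
4—5 (2): add — endpoints in different components.
4—7 (2): add — endpoints in different components.
1—7 (3): add — endpoints in different components.
0—7 (9): add — endpoints in different components.
4—6 (9): add — endpoints in different components.
1—4 (10): skip — 1 and 4 already connected.
6—7 (10): skip — 6 and 7 already connected.
2—3 (13): add — endpoints in different components.
The 6th edge added is 4—6.

4-6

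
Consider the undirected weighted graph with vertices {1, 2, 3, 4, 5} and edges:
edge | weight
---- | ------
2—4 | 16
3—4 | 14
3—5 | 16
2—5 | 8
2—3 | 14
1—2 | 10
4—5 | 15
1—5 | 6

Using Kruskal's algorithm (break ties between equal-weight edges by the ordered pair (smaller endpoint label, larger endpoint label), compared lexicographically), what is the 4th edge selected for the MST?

Kruskal: consider edges lightest-first.
1—5 (6): add — endpoints in different components.
2—5 (8): add — endpoints in different components.
1—2 (10): skip — 1 and 2 already connected.
2—3 (14): add — endpoints in different components.
3—4 (14): add — endpoints in different components.
The 4th edge added is 3—4.

3-4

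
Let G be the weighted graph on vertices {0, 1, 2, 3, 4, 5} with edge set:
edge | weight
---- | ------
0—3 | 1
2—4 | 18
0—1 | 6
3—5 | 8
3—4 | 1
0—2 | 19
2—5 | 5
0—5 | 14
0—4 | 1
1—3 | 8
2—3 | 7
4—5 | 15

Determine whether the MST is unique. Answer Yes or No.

No

Kruskal: consider edges lightest-first.
0—3 (1): add — endpoints in different components.
0—4 (1): add — endpoints in different components.
3—4 (1): skip — 3 and 4 already connected.
2—5 (5): add — endpoints in different components.
0—1 (6): add — endpoints in different components.
2—3 (7): add — endpoints in different components.
Non-tree edge 3—4 has weight 1, equal to the heaviest edge on its tree cycle — swapping gives another MST of the same weight. Not unique.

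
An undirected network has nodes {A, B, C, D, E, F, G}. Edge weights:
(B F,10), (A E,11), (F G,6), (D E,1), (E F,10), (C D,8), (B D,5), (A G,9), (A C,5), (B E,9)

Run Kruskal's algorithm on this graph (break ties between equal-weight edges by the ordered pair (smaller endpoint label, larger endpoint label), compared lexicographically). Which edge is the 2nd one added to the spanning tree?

A-C

Sort edges by weight, then run Kruskal:
D E (1): add. Components now {A} {B} {C} {D,E} {F} {G}
A C (5): add. Components now {A,C} {B} {D,E} {F} {G}
B D (5): add. Components now {A,C} {B,D,E} {F} {G}
F G (6): add. Components now {A,C} {B,D,E} {F,G}
C D (8): add. Components now {A,B,C,D,E} {F,G}
A G (9): add. Components now {A,B,C,D,E,F,G}
The 2nd edge added is A C.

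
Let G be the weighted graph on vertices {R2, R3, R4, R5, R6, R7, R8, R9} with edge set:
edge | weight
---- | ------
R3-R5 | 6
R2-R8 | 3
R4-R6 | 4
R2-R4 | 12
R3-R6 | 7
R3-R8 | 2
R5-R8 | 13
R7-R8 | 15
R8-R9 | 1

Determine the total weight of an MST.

Grow the tree from R2 using Prim:
Step 1: cheapest edge leaving the tree is R2-R8 (3); add R8.
Step 2: cheapest edge leaving the tree is R8-R9 (1); add R9.
Step 3: cheapest edge leaving the tree is R3-R8 (2); add R3.
Step 4: cheapest edge leaving the tree is R3-R5 (6); add R5.
Step 5: cheapest edge leaving the tree is R3-R6 (7); add R6.
Step 6: cheapest edge leaving the tree is R4-R6 (4); add R4.
Step 7: cheapest edge leaving the tree is R7-R8 (15); add R7.
MST edges: R2-R8, R8-R9, R3-R8, R3-R5, R3-R6, R4-R6, R7-R8; total weight 3+1+2+6+7+4+15 = 38.

38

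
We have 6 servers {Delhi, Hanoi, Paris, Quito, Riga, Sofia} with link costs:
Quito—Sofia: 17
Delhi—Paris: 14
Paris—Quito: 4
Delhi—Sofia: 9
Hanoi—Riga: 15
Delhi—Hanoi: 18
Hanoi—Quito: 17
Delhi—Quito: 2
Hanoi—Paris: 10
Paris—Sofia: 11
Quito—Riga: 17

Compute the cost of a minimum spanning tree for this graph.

Sort edges by weight, then run Kruskal:
Delhi—Quito (2): add. Components now {Hanoi} {Sofia} {Paris} {Delhi,Quito} {Riga}
Paris—Quito (4): add. Components now {Hanoi} {Sofia} {Delhi,Paris,Quito} {Riga}
Delhi—Sofia (9): add. Components now {Hanoi} {Delhi,Paris,Quito,Sofia} {Riga}
Hanoi—Paris (10): add. Components now {Delhi,Hanoi,Paris,Quito,Sofia} {Riga}
Paris—Sofia (11): skip — Sofia and Paris already connected.
Delhi—Paris (14): skip — Paris and Delhi already connected.
Hanoi—Riga (15): add. Components now {Delhi,Hanoi,Paris,Quito,Riga,Sofia}
MST edges: Delhi—Quito, Paris—Quito, Delhi—Sofia, Hanoi—Paris, Hanoi—Riga; total weight 2+4+9+10+15 = 40.

40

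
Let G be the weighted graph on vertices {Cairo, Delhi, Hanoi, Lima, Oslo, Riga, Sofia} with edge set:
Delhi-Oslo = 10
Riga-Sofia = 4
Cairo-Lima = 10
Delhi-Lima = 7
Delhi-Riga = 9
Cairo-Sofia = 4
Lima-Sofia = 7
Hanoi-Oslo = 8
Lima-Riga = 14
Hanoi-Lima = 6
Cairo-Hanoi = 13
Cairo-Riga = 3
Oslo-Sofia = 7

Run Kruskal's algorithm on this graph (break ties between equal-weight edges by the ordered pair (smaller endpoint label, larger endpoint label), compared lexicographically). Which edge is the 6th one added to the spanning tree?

Kruskal: consider edges lightest-first.
Cairo-Riga (3): add. Components now {Cairo,Riga} {Sofia} {Delhi} {Oslo} {Lima} {Hanoi}
Cairo-Sofia (4): add. Components now {Cairo,Riga,Sofia} {Delhi} {Oslo} {Lima} {Hanoi}
Riga-Sofia (4): skip — Riga and Sofia already connected.
Hanoi-Lima (6): add. Components now {Cairo,Riga,Sofia} {Delhi} {Oslo} {Hanoi,Lima}
Delhi-Lima (7): add. Components now {Cairo,Riga,Sofia} {Delhi,Hanoi,Lima} {Oslo}
Lima-Sofia (7): add. Components now {Cairo,Delhi,Hanoi,Lima,Riga,Sofia} {Oslo}
Oslo-Sofia (7): add. Components now {Cairo,Delhi,Hanoi,Lima,Oslo,Riga,Sofia}
The 6th edge added is Oslo-Sofia.

Oslo-Sofia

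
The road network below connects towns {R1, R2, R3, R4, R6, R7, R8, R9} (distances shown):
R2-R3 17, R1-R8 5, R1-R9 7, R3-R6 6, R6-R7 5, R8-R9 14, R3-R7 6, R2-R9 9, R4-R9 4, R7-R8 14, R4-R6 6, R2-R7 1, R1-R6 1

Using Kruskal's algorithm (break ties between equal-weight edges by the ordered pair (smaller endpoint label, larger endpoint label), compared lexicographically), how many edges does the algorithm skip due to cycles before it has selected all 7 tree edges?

Sort edges by weight, then run Kruskal:
R1-R6 (1): add — endpoints in different components.
R2-R7 (1): add — endpoints in different components.
R4-R9 (4): add — endpoints in different components.
R1-R8 (5): add — endpoints in different components.
R6-R7 (5): add — endpoints in different components.
R3-R6 (6): add — endpoints in different components.
R3-R7 (6): skip — R7 and R3 already connected.
R4-R6 (6): add — endpoints in different components.
Edges rejected before the tree was complete: 1.

1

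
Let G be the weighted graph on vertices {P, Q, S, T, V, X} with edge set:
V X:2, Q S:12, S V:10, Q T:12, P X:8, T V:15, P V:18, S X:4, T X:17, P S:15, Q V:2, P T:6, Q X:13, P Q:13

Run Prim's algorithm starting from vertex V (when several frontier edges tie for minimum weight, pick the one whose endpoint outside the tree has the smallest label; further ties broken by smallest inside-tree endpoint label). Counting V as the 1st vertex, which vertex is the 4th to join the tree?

Prim, starting at V.
Step 1: frontier [Q V 2, V X 2, S V 10, T V 15, P V 18] → take Q V (2); add Q.
Step 2: frontier [Q S 12, Q T 12, P Q 13, Q X 13, V X 2, S V 10, T V 15, P V 18] → take V X (2); add X.
Step 3: frontier [Q S 12, Q T 12, P Q 13, S V 10, T V 15, P V 18, S X 4, P X 8, T X 17] → take S X (4); add S.
Step 4: frontier [Q T 12, P Q 13, P S 15, T V 15, P V 18, P X 8, T X 17] → take P X (8); add P.
Step 5: frontier [P T 6, Q T 12, T V 15, T X 17] → take P T (6); add T.
Vertex order: V, Q, X, S, P, T. The 4th vertex is S.

S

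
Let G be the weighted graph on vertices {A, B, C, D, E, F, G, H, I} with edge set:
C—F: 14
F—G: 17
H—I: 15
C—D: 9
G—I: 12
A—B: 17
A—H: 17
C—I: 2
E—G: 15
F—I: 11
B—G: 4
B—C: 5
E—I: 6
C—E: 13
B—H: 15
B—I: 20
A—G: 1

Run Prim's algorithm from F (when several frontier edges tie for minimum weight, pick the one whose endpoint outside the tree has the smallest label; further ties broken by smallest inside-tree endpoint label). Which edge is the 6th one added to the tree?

Prim, starting at F.
Step 1: cheapest edge leaving the tree is F—I (11); add I.
Step 2: cheapest edge leaving the tree is C—I (2); add C.
Step 3: cheapest edge leaving the tree is B—C (5); add B.
Step 4: cheapest edge leaving the tree is B—G (4); add G.
Step 5: cheapest edge leaving the tree is A—G (1); add A.
Step 6: cheapest edge leaving the tree is E—I (6); add E.
Step 7: cheapest edge leaving the tree is C—D (9); add D.
Step 8: cheapest edge leaving the tree is B—H (15); add H.
The 6th edge added is E—I.

E-I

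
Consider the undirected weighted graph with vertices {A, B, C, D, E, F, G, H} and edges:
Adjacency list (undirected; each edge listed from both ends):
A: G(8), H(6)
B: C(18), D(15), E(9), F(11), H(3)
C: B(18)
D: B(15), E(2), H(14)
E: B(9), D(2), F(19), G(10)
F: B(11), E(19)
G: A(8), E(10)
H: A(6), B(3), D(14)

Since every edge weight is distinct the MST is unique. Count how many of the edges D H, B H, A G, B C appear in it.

3

Sort edges by weight, then run Kruskal:
D E (2): add — endpoints in different components.
B H (3): add — endpoints in different components.
A H (6): add — endpoints in different components.
A G (8): add — endpoints in different components.
B E (9): add — endpoints in different components.
E G (10): skip — E and G already connected.
B F (11): add — endpoints in different components.
D H (14): skip — D and H already connected.
B D (15): skip — B and D already connected.
B C (18): add — endpoints in different components.
MST edge set: {D E, B H, A H, A G, B E, B F, B C}.
Of the listed edges, {B H, A G, B C} are in the MST → 3.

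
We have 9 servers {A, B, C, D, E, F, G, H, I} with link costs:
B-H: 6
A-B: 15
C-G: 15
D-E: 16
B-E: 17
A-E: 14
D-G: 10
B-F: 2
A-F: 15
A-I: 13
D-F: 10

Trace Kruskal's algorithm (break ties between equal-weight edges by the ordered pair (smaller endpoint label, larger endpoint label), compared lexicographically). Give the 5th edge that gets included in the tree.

Kruskal: consider edges lightest-first.
B-F (2): add — endpoints in different components.
B-H (6): add — endpoints in different components.
D-F (10): add — endpoints in different components.
D-G (10): add — endpoints in different components.
A-I (13): add — endpoints in different components.
A-E (14): add — endpoints in different components.
A-B (15): add — endpoints in different components.
A-F (15): skip — A and F already connected.
C-G (15): add — endpoints in different components.
The 5th edge added is A-I.

A-I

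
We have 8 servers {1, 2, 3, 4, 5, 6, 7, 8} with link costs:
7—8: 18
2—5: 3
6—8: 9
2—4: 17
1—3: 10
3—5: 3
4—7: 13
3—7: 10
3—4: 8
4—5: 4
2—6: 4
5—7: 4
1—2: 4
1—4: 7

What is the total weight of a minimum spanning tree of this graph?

Sort edges by weight, then run Kruskal:
2—5 (3): add — endpoints in different components.
3—5 (3): add — endpoints in different components.
1—2 (4): add — endpoints in different components.
2—6 (4): add — endpoints in different components.
4—5 (4): add — endpoints in different components.
5—7 (4): add — endpoints in different components.
1—4 (7): skip — 1 and 4 already connected.
3—4 (8): skip — 3 and 4 already connected.
6—8 (9): add — endpoints in different components.
MST edges: 2—5, 3—5, 1—2, 2—6, 4—5, 5—7, 6—8; total weight 3+3+4+4+4+4+9 = 31.

31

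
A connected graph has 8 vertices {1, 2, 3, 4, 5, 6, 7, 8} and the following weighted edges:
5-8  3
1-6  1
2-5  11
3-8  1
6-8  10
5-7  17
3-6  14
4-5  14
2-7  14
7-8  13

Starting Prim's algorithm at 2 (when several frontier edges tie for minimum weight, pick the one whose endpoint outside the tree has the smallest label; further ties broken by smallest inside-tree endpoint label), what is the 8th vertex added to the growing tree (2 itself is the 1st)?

Prim's algorithm from 2:
Step 1: cheapest edge leaving the tree is 2-5 (11); add 5.
Step 2: cheapest edge leaving the tree is 5-8 (3); add 8.
Step 3: cheapest edge leaving the tree is 3-8 (1); add 3.
Step 4: cheapest edge leaving the tree is 6-8 (10); add 6.
Step 5: cheapest edge leaving the tree is 1-6 (1); add 1.
Step 6: cheapest edge leaving the tree is 7-8 (13); add 7.
Step 7: cheapest edge leaving the tree is 4-5 (14); add 4.
Vertex order: 2, 5, 8, 3, 6, 1, 7, 4. The 8th vertex is 4.

4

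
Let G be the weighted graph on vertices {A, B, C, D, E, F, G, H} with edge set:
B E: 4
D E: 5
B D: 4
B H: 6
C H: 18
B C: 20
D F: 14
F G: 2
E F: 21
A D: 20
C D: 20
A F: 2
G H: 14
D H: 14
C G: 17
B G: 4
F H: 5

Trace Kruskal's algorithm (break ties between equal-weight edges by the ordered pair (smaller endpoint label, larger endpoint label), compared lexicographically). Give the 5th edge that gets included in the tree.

B-G

Kruskal: consider edges lightest-first.
A F (2): add — endpoints in different components.
F G (2): add — endpoints in different components.
B D (4): add — endpoints in different components.
B E (4): add — endpoints in different components.
B G (4): add — endpoints in different components.
D E (5): skip — D and E already connected.
F H (5): add — endpoints in different components.
B H (6): skip — B and H already connected.
D F (14): skip — D and F already connected.
D H (14): skip — D and H already connected.
G H (14): skip — G and H already connected.
C G (17): add — endpoints in different components.
The 5th edge added is B G.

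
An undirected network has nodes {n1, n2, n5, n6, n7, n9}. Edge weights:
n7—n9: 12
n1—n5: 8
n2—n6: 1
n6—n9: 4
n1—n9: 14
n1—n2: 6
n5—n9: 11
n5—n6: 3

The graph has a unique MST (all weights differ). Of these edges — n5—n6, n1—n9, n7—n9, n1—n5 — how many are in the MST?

Kruskal's algorithm — process edges by increasing weight (ties by edge label):
n2—n6 (1): add. Components now {n2,n6} {n5} {n7} {n9} {n1}
n5—n6 (3): add. Components now {n2,n5,n6} {n7} {n9} {n1}
n6—n9 (4): add. Components now {n2,n5,n6,n9} {n7} {n1}
n1—n2 (6): add. Components now {n1,n2,n5,n6,n9} {n7}
n1—n5 (8): skip — n5 and n1 already connected.
n5—n9 (11): skip — n5 and n9 already connected.
n7—n9 (12): add. Components now {n1,n2,n5,n6,n7,n9}
MST edge set: {n2—n6, n5—n6, n6—n9, n1—n2, n7—n9}.
Of the listed edges, {n5—n6, n7—n9} are in the MST → 2.

2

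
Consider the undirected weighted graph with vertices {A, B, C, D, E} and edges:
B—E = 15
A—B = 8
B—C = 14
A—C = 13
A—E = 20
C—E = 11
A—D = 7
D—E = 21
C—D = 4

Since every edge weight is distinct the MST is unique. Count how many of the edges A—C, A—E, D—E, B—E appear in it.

0

Sort edges by weight, then run Kruskal:
C—D (4): add. Components now {A} {B} {C,D} {E}
A—D (7): add. Components now {A,C,D} {B} {E}
A—B (8): add. Components now {A,B,C,D} {E}
C—E (11): add. Components now {A,B,C,D,E}
MST edge set: {C—D, A—D, A—B, C—E}.
Of the listed edges, {} are in the MST → 0.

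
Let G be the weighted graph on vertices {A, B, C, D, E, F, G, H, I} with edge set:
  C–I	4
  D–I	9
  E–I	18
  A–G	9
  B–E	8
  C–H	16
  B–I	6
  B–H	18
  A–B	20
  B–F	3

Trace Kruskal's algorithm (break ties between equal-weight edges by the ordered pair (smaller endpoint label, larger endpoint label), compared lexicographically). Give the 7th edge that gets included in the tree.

Kruskal's algorithm — process edges by increasing weight (ties by edge label):
B–F (3): add — endpoints in different components.
C–I (4): add — endpoints in different components.
B–I (6): add — endpoints in different components.
B–E (8): add — endpoints in different components.
A–G (9): add — endpoints in different components.
D–I (9): add — endpoints in different components.
C–H (16): add — endpoints in different components.
B–H (18): skip — B and H already connected.
E–I (18): skip — E and I already connected.
A–B (20): add — endpoints in different components.
The 7th edge added is C–H.

C-H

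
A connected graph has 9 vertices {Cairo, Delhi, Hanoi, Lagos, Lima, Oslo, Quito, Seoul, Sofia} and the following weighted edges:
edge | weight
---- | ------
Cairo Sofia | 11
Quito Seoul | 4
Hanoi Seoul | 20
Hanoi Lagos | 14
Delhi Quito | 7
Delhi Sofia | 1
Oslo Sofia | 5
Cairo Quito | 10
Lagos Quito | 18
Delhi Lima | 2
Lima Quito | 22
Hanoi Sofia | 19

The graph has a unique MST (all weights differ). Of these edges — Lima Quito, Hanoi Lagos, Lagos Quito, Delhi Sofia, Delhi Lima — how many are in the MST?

4

Sort edges by weight, then run Kruskal:
Delhi Sofia (1): add — endpoints in different components.
Delhi Lima (2): add — endpoints in different components.
Quito Seoul (4): add — endpoints in different components.
Oslo Sofia (5): add — endpoints in different components.
Delhi Quito (7): add — endpoints in different components.
Cairo Quito (10): add — endpoints in different components.
Cairo Sofia (11): skip — Sofia and Cairo already connected.
Hanoi Lagos (14): add — endpoints in different components.
Lagos Quito (18): add — endpoints in different components.
MST edge set: {Delhi Sofia, Delhi Lima, Quito Seoul, Oslo Sofia, Delhi Quito, Cairo Quito, Hanoi Lagos, Lagos Quito}.
Of the listed edges, {Hanoi Lagos, Lagos Quito, Delhi Sofia, Delhi Lima} are in the MST → 4.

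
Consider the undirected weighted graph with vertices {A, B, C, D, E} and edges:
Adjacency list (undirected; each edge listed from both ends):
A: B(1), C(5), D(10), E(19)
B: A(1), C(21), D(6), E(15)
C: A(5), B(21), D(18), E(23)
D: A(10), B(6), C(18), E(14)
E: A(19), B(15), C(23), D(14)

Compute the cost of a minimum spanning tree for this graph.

Kruskal's algorithm — process edges by increasing weight (ties by edge label):
A B (1): add. Components now {A,B} {C} {D} {E}
A C (5): add. Components now {A,B,C} {D} {E}
B D (6): add. Components now {A,B,C,D} {E}
A D (10): skip — A and D already connected.
D E (14): add. Components now {A,B,C,D,E}
MST edges: A B, A C, B D, D E; total weight 1+5+6+14 = 26.

26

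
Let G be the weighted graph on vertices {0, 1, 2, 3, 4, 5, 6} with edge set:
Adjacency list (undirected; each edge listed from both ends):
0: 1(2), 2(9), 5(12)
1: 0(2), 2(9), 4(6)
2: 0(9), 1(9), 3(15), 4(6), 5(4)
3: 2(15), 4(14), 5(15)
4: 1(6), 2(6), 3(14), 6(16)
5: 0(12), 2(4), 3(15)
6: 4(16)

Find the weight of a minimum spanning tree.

48

Prim's algorithm from 3:
Step 1: frontier [3—4 14, 2—3 15, 3—5 15] → take 3—4 (14); add 4.
Step 2: frontier [2—3 15, 3—5 15, 1—4 6, 2—4 6, 4—6 16] → take 1—4 (6); add 1.
Step 3: frontier [0—1 2, 1—2 9, 2—3 15, 3—5 15, 2—4 6, 4—6 16] → take 0—1 (2); add 0.
Step 4: frontier [0—2 9, 0—5 12, 1—2 9, 2—3 15, 3—5 15, 2—4 6, 4—6 16] → take 2—4 (6); add 2.
Step 5: frontier [0—5 12, 2—5 4, 3—5 15, 4—6 16] → take 2—5 (4); add 5.
Step 6: frontier [4—6 16] → take 4—6 (16); add 6.
MST edges: 3—4, 1—4, 0—1, 2—4, 2—5, 4—6; total weight 14+6+2+6+4+16 = 48.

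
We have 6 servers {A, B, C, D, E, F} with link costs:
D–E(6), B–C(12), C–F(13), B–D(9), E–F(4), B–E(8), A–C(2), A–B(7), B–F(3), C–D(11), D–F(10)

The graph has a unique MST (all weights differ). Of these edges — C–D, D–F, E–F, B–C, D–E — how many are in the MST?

2

Sort edges by weight, then run Kruskal:
A–C (2): add. Components now {A,C} {B} {D} {E} {F}
B–F (3): add. Components now {A,C} {B,F} {D} {E}
E–F (4): add. Components now {A,C} {B,E,F} {D}
D–E (6): add. Components now {A,C} {B,D,E,F}
A–B (7): add. Components now {A,B,C,D,E,F}
MST edge set: {A–C, B–F, E–F, D–E, A–B}.
Of the listed edges, {E–F, D–E} are in the MST → 2.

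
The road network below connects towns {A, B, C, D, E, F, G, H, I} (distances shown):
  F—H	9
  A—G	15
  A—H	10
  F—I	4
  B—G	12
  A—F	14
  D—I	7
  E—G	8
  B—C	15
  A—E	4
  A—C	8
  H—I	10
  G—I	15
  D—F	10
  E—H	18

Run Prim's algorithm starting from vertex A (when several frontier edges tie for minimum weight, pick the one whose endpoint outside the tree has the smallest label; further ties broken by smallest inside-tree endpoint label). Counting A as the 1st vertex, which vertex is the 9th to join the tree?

B

Grow the tree from A using Prim:
Step 1: cheapest edge leaving the tree is A—E (4); add E.
Step 2: cheapest edge leaving the tree is A—C (8); add C.
Step 3: cheapest edge leaving the tree is E—G (8); add G.
Step 4: cheapest edge leaving the tree is A—H (10); add H.
Step 5: cheapest edge leaving the tree is F—H (9); add F.
Step 6: cheapest edge leaving the tree is F—I (4); add I.
Step 7: cheapest edge leaving the tree is D—I (7); add D.
Step 8: cheapest edge leaving the tree is B—G (12); add B.
Vertex order: A, E, C, G, H, F, I, D, B. The 9th vertex is B.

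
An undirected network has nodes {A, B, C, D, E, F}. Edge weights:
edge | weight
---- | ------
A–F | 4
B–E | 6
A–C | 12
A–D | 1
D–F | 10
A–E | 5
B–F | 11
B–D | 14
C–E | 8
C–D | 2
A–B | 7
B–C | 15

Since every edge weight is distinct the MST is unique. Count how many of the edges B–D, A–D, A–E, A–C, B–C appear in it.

2

Kruskal's algorithm — process edges by increasing weight (ties by edge label):
A–D (1): add. Components now {A,D} {B} {C} {E} {F}
C–D (2): add. Components now {A,C,D} {B} {E} {F}
A–F (4): add. Components now {A,C,D,F} {B} {E}
A–E (5): add. Components now {A,C,D,E,F} {B}
B–E (6): add. Components now {A,B,C,D,E,F}
MST edge set: {A–D, C–D, A–F, A–E, B–E}.
Of the listed edges, {A–D, A–E} are in the MST → 2.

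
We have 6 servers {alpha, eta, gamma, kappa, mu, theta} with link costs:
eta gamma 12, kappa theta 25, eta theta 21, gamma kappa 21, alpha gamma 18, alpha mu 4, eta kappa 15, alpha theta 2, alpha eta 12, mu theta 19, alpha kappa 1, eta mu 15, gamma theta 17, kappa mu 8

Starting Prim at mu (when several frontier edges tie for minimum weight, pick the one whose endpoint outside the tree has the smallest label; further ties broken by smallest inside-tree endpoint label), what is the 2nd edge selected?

alpha-kappa

Grow the tree from mu using Prim:
Step 1: frontier [alpha mu 4, kappa mu 8, eta mu 15, mu theta 19] → take alpha mu (4); add alpha.
Step 2: frontier [alpha kappa 1, alpha theta 2, alpha eta 12, alpha gamma 18, kappa mu 8, eta mu 15, mu theta 19] → take alpha kappa (1); add kappa.
Step 3: frontier [alpha theta 2, alpha eta 12, alpha gamma 18, eta kappa 15, gamma kappa 21, kappa theta 25, eta mu 15, mu theta 19] → take alpha theta (2); add theta.
Step 4: frontier [alpha eta 12, alpha gamma 18, eta kappa 15, gamma kappa 21, eta mu 15, gamma theta 17, eta theta 21] → take alpha eta (12); add eta.
Step 5: frontier [alpha gamma 18, eta gamma 12, gamma kappa 21, gamma theta 17] → take eta gamma (12); add gamma.
The 2nd edge added is alpha kappa.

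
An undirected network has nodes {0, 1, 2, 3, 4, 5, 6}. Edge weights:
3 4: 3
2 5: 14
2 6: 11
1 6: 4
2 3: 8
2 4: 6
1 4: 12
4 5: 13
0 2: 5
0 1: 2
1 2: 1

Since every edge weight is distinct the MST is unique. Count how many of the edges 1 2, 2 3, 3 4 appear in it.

2

Kruskal: consider edges lightest-first.
1 2 (1): add — endpoints in different components.
0 1 (2): add — endpoints in different components.
3 4 (3): add — endpoints in different components.
1 6 (4): add — endpoints in different components.
0 2 (5): skip — 0 and 2 already connected.
2 4 (6): add — endpoints in different components.
2 3 (8): skip — 2 and 3 already connected.
2 6 (11): skip — 2 and 6 already connected.
1 4 (12): skip — 1 and 4 already connected.
4 5 (13): add — endpoints in different components.
MST edge set: {1 2, 0 1, 3 4, 1 6, 2 4, 4 5}.
Of the listed edges, {1 2, 3 4} are in the MST → 2.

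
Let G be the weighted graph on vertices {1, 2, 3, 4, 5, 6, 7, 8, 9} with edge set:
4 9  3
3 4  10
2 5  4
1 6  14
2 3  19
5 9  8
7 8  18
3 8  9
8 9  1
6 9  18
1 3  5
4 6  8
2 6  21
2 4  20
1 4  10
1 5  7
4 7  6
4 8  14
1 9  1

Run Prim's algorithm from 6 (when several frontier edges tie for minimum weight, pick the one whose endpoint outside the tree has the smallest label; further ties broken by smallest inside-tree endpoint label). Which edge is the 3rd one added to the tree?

Grow the tree from 6 using Prim:
Step 1: cheapest edge leaving the tree is 4 6 (8); add 4.
Step 2: cheapest edge leaving the tree is 4 9 (3); add 9.
Step 3: cheapest edge leaving the tree is 1 9 (1); add 1.
Step 4: cheapest edge leaving the tree is 8 9 (1); add 8.
Step 5: cheapest edge leaving the tree is 1 3 (5); add 3.
Step 6: cheapest edge leaving the tree is 4 7 (6); add 7.
Step 7: cheapest edge leaving the tree is 1 5 (7); add 5.
Step 8: cheapest edge leaving the tree is 2 5 (4); add 2.
The 3rd edge added is 1 9.

1-9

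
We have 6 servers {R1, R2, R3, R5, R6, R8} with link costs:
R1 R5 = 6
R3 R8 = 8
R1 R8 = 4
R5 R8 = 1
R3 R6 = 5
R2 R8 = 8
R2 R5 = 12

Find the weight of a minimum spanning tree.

26

Sort edges by weight, then run Kruskal:
R5 R8 (1): add. Components now {R2} {R3} {R5,R8} {R6} {R1}
R1 R8 (4): add. Components now {R2} {R3} {R1,R5,R8} {R6}
R3 R6 (5): add. Components now {R2} {R3,R6} {R1,R5,R8}
R1 R5 (6): skip — R1 and R5 already connected.
R2 R8 (8): add. Components now {R1,R2,R5,R8} {R3,R6}
R3 R8 (8): add. Components now {R1,R2,R3,R5,R6,R8}
MST edges: R5 R8, R1 R8, R3 R6, R2 R8, R3 R8; total weight 1+4+5+8+8 = 26.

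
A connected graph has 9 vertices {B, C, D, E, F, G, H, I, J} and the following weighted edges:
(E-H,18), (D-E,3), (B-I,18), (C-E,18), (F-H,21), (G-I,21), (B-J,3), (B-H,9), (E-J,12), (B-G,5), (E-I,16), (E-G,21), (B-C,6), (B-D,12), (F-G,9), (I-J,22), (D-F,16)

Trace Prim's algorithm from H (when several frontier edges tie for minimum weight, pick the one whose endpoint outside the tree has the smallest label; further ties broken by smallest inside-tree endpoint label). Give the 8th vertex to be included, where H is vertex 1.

Prim, starting at H.
Step 1: cheapest edge leaving the tree is B-H (9); add B.
Step 2: cheapest edge leaving the tree is B-J (3); add J.
Step 3: cheapest edge leaving the tree is B-G (5); add G.
Step 4: cheapest edge leaving the tree is B-C (6); add C.
Step 5: cheapest edge leaving the tree is F-G (9); add F.
Step 6: cheapest edge leaving the tree is B-D (12); add D.
Step 7: cheapest edge leaving the tree is D-E (3); add E.
Step 8: cheapest edge leaving the tree is E-I (16); add I.
Vertex order: H, B, J, G, C, F, D, E, I. The 8th vertex is E.

E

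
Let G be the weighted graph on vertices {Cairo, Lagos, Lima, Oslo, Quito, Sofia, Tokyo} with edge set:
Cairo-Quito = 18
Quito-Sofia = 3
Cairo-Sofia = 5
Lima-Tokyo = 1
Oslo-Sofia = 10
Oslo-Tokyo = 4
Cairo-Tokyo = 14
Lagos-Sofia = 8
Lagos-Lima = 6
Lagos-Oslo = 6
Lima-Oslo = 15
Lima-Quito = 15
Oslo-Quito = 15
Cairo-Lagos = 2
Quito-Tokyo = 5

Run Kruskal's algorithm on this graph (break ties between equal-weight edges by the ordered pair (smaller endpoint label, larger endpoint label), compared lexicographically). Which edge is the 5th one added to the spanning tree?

Sort edges by weight, then run Kruskal:
Lima-Tokyo (1): add — endpoints in different components.
Cairo-Lagos (2): add — endpoints in different components.
Quito-Sofia (3): add — endpoints in different components.
Oslo-Tokyo (4): add — endpoints in different components.
Cairo-Sofia (5): add — endpoints in different components.
Quito-Tokyo (5): add — endpoints in different components.
The 5th edge added is Cairo-Sofia.

Cairo-Sofia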